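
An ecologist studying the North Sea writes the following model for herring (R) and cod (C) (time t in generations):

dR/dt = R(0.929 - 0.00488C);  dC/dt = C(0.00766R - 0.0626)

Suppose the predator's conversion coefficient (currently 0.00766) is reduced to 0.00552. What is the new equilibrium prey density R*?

At the interior fixed point, setting dC/dt = 0 with C > 0 fixes R* = (predator death rate)/(RC coefficient) — independent of the other coefficients.
With the change, R* = 0.0626/0.00552 = 11.3; it rises from 8.17.

R* ≈ 11.3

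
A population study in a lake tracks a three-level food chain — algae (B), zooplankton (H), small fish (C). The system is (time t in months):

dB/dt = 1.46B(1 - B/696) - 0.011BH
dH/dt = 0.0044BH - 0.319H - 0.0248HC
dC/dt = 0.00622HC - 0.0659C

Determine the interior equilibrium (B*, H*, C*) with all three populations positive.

B* ≈ 640, H* ≈ 10.6, C* ≈ 101

From dC/dt = 0: 0.00622H* = 0.0659, so H* = 10.6.
From dB/dt = 0: 1.46(1 - B*/696) = 0.011·10.6, giving B* = 696·(1 - 0.0798) = 640.
From dH/dt = 0: 0.0044·640 - 0.319 = 0.0248C*, so C* = 2.5/0.0248 = 101.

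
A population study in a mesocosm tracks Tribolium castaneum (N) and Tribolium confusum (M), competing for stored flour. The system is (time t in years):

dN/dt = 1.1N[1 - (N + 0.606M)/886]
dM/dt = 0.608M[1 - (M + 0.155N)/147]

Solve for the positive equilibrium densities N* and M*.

Setting both brackets to zero gives the nullclines N + 0.606M = 886 and 0.155N + M = 147.
Substituting M = 147 - 0.155N into the first: N(1 - 0.606·0.155) = 886 - 0.606·147.
So N* = 797/0.906 = 880, and then M* = 147 - 0.155·880 = 10.7.

N* ≈ 880, M* ≈ 10.7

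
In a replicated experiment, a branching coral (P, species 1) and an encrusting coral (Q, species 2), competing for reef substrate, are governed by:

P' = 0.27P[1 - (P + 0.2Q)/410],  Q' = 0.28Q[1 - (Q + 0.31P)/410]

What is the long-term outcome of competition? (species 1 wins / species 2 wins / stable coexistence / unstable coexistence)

stable coexistence

Compare the nullcline intercepts: K1/α12 = 410/0.2 = 2050 > K2 = 410; K2/α21 = 410/0.31 = 1320 > K1 = 410.
Since both inequalities hold, each species can invade when rare, so the interior equilibrium is stable.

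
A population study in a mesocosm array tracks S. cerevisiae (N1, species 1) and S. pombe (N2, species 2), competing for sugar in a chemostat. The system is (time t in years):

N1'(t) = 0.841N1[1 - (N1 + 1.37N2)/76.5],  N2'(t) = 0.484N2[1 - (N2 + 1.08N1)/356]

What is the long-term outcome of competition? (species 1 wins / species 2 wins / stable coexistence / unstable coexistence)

species 2 excludes species 1

Compare the nullcline intercepts: K1/α12 = 76.5/1.37 = 55.8 < K2 = 356; K2/α21 = 356/1.08 = 330 > K1 = 76.5.
Since the inequalities point opposite ways, species 2 can invade but species 1 cannot.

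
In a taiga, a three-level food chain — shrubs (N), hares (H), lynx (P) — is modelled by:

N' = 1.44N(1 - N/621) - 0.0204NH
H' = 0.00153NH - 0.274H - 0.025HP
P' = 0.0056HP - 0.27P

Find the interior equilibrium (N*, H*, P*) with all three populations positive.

From dP/dt = 0: 0.0056H* = 0.27, so H* = 48.2.
From dN/dt = 0: 1.44(1 - N*/621) = 0.0204·48.2, giving N* = 621·(1 - 0.683) = 197.
From dH/dt = 0: 0.00153·197 - 0.274 = 0.025P*, so P* = 0.0272/0.025 = 1.09.

N* ≈ 197, H* ≈ 48.2, P* ≈ 1.09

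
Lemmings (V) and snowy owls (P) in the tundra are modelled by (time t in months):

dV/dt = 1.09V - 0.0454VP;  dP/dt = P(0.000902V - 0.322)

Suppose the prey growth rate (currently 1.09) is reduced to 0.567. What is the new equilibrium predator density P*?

At the interior fixed point, setting dV/dt = 0 with V > 0 fixes P* = (prey growth rate)/(VP coefficient) — independent of the other coefficients.
With the change, P* = 0.567/0.0454 = 12.5; it falls from 24.

P* ≈ 12.5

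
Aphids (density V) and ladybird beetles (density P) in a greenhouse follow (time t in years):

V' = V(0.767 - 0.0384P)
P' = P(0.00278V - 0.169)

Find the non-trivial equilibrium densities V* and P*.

V* ≈ 60.8, P* ≈ 20

Set dP/dt = 0 with P > 0: 0.00278V - 0.169 = 0, so V* = 0.169/0.00278 = 60.8.
Set dV/dt = 0 with V > 0: 0.767 - 0.0384P = 0, so P* = 0.767/0.0384 = 20.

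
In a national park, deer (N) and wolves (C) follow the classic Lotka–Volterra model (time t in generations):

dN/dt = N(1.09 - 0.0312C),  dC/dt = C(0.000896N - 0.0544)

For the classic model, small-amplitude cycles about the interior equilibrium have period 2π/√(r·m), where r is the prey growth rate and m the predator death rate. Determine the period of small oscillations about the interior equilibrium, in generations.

Here r = 1.09 and m = 0.0544, so r·m = 0.0593.
ω = √0.0593 = 0.244 per generation, hence T = 2π/ω ≈ 25.8 generations.

T ≈ 25.8 generations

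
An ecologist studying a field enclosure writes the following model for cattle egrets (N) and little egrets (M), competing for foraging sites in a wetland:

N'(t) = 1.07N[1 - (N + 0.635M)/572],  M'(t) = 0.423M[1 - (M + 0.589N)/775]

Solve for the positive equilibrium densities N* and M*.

Setting both brackets to zero gives the nullclines N + 0.635M = 572 and 0.589N + M = 775.
Substituting M = 775 - 0.589N into the first: N(1 - 0.635·0.589) = 572 - 0.635·775.
So N* = 79.9/0.626 = 128, and then M* = 775 - 0.589·128 = 700.

N* ≈ 128, M* ≈ 700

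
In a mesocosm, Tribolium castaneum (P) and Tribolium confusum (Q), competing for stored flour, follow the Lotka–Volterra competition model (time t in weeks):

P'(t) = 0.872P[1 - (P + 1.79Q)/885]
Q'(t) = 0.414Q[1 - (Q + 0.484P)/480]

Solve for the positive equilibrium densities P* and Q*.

Setting both brackets to zero gives the nullclines P + 1.79Q = 885 and 0.484P + Q = 480.
Substituting Q = 480 - 0.484P into the first: P(1 - 1.79·0.484) = 885 - 1.79·480.
So P* = 25.8/0.134 = 193, and then Q* = 480 - 0.484·193 = 387.

P* ≈ 193, Q* ≈ 387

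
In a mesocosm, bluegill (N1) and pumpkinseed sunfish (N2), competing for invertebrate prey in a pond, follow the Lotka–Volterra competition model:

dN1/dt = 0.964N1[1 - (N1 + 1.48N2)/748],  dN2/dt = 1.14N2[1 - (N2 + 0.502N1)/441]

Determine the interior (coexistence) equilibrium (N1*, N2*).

Setting both brackets to zero gives the nullclines N1 + 1.48N2 = 748 and 0.502N1 + N2 = 441.
Substituting N2 = 441 - 0.502N1 into the first: N1(1 - 1.48·0.502) = 748 - 1.48·441.
So N1* = 95.3/0.257 = 371, and then N2* = 441 - 0.502·371 = 255.

N1* ≈ 371, N2* ≈ 255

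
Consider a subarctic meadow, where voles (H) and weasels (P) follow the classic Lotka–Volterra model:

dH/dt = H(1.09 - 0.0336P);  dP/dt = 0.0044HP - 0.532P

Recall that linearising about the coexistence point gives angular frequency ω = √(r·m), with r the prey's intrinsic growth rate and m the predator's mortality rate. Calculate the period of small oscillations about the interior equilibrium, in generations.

T ≈ 8.25 generations

Here r = 1.09 and m = 0.532, so r·m = 0.58.
ω = √0.58 = 0.761 per generation, hence T = 2π/ω ≈ 8.25 generations.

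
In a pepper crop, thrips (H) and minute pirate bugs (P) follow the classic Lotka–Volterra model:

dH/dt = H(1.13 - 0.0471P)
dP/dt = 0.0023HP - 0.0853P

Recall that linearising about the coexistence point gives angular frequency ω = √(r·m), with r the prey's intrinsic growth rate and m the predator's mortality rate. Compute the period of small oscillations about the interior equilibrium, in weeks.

T ≈ 20.2 weeks

Here r = 1.13 and m = 0.0853, so r·m = 0.0964.
ω = √0.0964 = 0.31 per week, hence T = 2π/ω ≈ 20.2 weeks.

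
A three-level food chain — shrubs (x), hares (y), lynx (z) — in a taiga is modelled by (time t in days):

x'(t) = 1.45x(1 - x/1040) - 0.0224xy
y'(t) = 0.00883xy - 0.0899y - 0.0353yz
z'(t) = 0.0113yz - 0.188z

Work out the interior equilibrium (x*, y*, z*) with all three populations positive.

x* ≈ 773, y* ≈ 16.6, z* ≈ 191

From dz/dt = 0: 0.0113y* = 0.188, so y* = 16.6.
From dx/dt = 0: 1.45(1 - x*/1040) = 0.0224·16.6, giving x* = 1040·(1 - 0.257) = 773.
From dy/dt = 0: 0.00883·773 - 0.0899 = 0.0353z*, so z* = 6.73/0.0353 = 191.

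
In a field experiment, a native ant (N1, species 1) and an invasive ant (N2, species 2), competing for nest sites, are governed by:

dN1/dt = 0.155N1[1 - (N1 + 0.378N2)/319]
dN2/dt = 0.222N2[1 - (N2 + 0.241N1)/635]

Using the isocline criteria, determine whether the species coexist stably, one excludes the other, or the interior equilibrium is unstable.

stable coexistence

Compare the nullcline intercepts: K1/α12 = 319/0.378 = 844 > K2 = 635; K2/α21 = 635/0.241 = 2630 > K1 = 319.
Since both inequalities hold, each species can invade when rare, so the interior equilibrium is stable.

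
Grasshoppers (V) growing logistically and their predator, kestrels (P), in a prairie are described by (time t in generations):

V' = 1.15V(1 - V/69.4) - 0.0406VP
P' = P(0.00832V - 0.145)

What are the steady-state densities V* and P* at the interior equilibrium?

From dP/dt = 0 with P > 0: 0.00832V* = 0.145, so V* = 17.4.
Substitute into dV/dt = 0: 1.15(1 - 17.4/69.4) = 0.0406P*.
The bracket is 0.749, giving P* = 0.861/0.0406 = 21.2.

V* ≈ 17.4, P* ≈ 21.2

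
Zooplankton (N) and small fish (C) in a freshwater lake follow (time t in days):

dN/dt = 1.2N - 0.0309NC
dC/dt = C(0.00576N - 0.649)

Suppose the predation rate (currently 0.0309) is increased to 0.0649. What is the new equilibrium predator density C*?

C* ≈ 18.5

At the interior fixed point, setting dN/dt = 0 with N > 0 fixes C* = (prey growth rate)/(NC coefficient) — independent of the other coefficients.
With the change, C* = 1.2/0.0649 = 18.5; it falls from 38.8.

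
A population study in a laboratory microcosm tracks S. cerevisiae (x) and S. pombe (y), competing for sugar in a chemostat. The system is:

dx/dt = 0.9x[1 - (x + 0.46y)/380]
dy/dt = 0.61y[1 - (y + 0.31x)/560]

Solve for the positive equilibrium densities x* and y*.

Setting both brackets to zero gives the nullclines x + 0.46y = 380 and 0.31x + y = 560.
Substituting y = 560 - 0.31x into the first: x(1 - 0.46·0.31) = 380 - 0.46·560.
So x* = 122/0.857 = 143, and then y* = 560 - 0.31·143 = 516.

x* ≈ 143, y* ≈ 516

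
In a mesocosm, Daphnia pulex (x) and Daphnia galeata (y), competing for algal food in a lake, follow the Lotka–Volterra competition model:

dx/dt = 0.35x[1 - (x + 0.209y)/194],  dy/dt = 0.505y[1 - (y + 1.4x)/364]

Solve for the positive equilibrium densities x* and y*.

Setting both brackets to zero gives the nullclines x + 0.209y = 194 and 1.4x + y = 364.
Substituting y = 364 - 1.4x into the first: x(1 - 0.209·1.4) = 194 - 0.209·364.
So x* = 118/0.707 = 167, and then y* = 364 - 1.4·167 = 131.

x* ≈ 167, y* ≈ 131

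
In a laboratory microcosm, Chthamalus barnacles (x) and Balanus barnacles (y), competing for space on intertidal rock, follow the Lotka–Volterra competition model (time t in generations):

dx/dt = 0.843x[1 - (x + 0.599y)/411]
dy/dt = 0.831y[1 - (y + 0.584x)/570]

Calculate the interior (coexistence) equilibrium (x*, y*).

Setting both brackets to zero gives the nullclines x + 0.599y = 411 and 0.584x + y = 570.
Substituting y = 570 - 0.584x into the first: x(1 - 0.599·0.584) = 411 - 0.599·570.
So x* = 69.6/0.65 = 107, and then y* = 570 - 0.584·107 = 508.

x* ≈ 107, y* ≈ 508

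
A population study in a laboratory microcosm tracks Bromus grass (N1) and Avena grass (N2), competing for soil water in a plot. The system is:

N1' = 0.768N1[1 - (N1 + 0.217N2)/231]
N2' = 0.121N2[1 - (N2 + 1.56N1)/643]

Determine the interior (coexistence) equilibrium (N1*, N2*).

N1* ≈ 138, N2* ≈ 427

Setting both brackets to zero gives the nullclines N1 + 0.217N2 = 231 and 1.56N1 + N2 = 643.
Substituting N2 = 643 - 1.56N1 into the first: N1(1 - 0.217·1.56) = 231 - 0.217·643.
So N1* = 91.5/0.661 = 138, and then N2* = 643 - 1.56·138 = 427.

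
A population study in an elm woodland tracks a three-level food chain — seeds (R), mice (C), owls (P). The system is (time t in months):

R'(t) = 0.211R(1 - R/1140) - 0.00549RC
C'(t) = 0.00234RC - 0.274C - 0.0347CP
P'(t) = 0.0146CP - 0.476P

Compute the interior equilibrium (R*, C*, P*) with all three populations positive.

R* ≈ 173, C* ≈ 32.6, P* ≈ 3.77

From dP/dt = 0: 0.0146C* = 0.476, so C* = 32.6.
From dR/dt = 0: 0.211(1 - R*/1140) = 0.00549·32.6, giving R* = 1140·(1 - 0.848) = 173.
From dC/dt = 0: 0.00234·173 - 0.274 = 0.0347P*, so P* = 0.131/0.0347 = 3.77.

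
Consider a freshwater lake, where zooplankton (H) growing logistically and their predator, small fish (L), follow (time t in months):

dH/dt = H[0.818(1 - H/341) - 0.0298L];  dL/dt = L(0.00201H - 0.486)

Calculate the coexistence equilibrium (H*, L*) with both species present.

H* ≈ 242, L* ≈ 7.99

From dL/dt = 0 with L > 0: 0.00201H* = 0.486, so H* = 242.
Substitute into dH/dt = 0: 0.818(1 - 242/341) = 0.0298L*.
The bracket is 0.291, giving L* = 0.238/0.0298 = 7.99.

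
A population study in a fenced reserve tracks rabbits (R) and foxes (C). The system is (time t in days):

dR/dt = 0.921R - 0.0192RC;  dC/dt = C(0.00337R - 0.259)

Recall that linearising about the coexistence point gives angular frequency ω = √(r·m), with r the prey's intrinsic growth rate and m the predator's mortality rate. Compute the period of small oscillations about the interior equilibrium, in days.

Here r = 0.921 and m = 0.259, so r·m = 0.239.
ω = √0.239 = 0.488 per day, hence T = 2π/ω ≈ 12.9 days.

T ≈ 12.9 days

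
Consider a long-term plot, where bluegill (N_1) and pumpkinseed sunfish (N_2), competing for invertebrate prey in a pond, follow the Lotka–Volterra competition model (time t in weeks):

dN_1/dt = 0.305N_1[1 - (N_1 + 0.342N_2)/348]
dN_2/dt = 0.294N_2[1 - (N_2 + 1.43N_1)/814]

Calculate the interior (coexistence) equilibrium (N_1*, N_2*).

Setting both brackets to zero gives the nullclines N_1 + 0.342N_2 = 348 and 1.43N_1 + N_2 = 814.
Substituting N_2 = 814 - 1.43N_1 into the first: N_1(1 - 0.342·1.43) = 348 - 0.342·814.
So N_1* = 69.6/0.511 = 136, and then N_2* = 814 - 1.43·136 = 619.

N_1* ≈ 136, N_2* ≈ 619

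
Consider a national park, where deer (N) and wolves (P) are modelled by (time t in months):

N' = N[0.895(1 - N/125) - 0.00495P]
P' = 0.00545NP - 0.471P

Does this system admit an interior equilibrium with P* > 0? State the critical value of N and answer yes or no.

Threshold N = 86.4; K > 86.4, so yes, the predator persists.

The predator equation gives dP/dt > 0 only when N > 0.471/0.00545 = 86.4.
Without the predator, N → K = 125. Since 125 > 86.4, the predator can invade and persist.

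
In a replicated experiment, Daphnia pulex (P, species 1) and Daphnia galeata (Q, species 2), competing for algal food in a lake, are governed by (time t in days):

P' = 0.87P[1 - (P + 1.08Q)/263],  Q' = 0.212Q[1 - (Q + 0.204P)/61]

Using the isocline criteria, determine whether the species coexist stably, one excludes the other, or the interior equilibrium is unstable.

stable coexistence

Compare the nullcline intercepts: K1/α12 = 263/1.08 = 244 > K2 = 61; K2/α21 = 61/0.204 = 299 > K1 = 263.
Since both inequalities hold, each species can invade when rare, so the interior equilibrium is stable.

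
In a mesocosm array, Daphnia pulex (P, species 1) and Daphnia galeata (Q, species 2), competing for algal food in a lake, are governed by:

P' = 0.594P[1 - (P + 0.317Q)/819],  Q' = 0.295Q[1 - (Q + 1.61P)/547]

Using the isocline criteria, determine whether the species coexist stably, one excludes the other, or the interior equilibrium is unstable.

species 1 excludes species 2

Compare the nullcline intercepts: K1/α12 = 819/0.317 = 2580 > K2 = 547; K2/α21 = 547/1.61 = 340 < K1 = 819.
Since the inequalities point opposite ways, species 1 can invade but species 2 cannot.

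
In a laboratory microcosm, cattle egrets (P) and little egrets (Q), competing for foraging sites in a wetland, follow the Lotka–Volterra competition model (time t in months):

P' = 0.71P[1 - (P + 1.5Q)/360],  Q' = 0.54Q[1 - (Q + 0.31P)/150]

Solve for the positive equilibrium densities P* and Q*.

P* ≈ 252, Q* ≈ 71.8

Setting both brackets to zero gives the nullclines P + 1.5Q = 360 and 0.31P + Q = 150.
Substituting Q = 150 - 0.31P into the first: P(1 - 1.5·0.31) = 360 - 1.5·150.
So P* = 135/0.535 = 252, and then Q* = 150 - 0.31·252 = 71.8.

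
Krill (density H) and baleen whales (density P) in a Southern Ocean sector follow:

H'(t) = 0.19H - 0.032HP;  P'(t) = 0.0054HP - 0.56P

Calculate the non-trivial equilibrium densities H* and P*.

H* ≈ 104, P* ≈ 5.94

Set dP/dt = 0 with P > 0: 0.0054H - 0.56 = 0, so H* = 0.56/0.0054 = 104.
Set dH/dt = 0 with H > 0: 0.19 - 0.032P = 0, so P* = 0.19/0.032 = 5.94.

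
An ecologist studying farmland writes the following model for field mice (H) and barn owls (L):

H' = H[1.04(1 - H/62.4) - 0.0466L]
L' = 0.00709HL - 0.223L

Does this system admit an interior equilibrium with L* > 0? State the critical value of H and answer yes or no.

The predator equation gives dL/dt > 0 only when H > 0.223/0.00709 = 31.5.
Without the predator, H → K = 62.4. Since 62.4 > 31.5, the predator can invade and persist.

Threshold H = 31.5; K > 31.5, so yes, the predator persists.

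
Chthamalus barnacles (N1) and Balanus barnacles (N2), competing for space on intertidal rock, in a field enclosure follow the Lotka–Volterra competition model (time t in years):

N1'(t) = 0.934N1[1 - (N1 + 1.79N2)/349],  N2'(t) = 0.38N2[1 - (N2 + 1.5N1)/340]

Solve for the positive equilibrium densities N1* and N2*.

Setting both brackets to zero gives the nullclines N1 + 1.79N2 = 349 and 1.5N1 + N2 = 340.
Substituting N2 = 340 - 1.5N1 into the first: N1(1 - 1.79·1.5) = 349 - 1.79·340.
So N1* = -260/-1.69 = 154, and then N2* = 340 - 1.5·154 = 109.

N1* ≈ 154, N2* ≈ 109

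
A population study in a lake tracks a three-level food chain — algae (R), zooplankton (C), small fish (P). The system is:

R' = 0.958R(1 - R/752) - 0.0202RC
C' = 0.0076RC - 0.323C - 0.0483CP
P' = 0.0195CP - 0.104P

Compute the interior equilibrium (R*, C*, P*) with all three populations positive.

R* ≈ 667, C* ≈ 5.33, P* ≈ 98.3

From dP/dt = 0: 0.0195C* = 0.104, so C* = 5.33.
From dR/dt = 0: 0.958(1 - R*/752) = 0.0202·5.33, giving R* = 752·(1 - 0.112) = 667.
From dC/dt = 0: 0.0076·667 - 0.323 = 0.0483P*, so P* = 4.75/0.0483 = 98.3.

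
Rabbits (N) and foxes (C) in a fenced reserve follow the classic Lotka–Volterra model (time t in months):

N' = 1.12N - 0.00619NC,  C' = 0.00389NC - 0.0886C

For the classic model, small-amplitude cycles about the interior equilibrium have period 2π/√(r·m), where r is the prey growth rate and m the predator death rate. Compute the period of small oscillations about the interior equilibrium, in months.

T ≈ 19.9 months

Here r = 1.12 and m = 0.0886, so r·m = 0.0992.
ω = √0.0992 = 0.315 per month, hence T = 2π/ω ≈ 19.9 months.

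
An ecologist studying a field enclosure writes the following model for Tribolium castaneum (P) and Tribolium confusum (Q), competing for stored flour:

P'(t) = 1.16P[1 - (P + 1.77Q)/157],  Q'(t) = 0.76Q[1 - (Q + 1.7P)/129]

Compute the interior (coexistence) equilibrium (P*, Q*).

P* ≈ 35.5, Q* ≈ 68.6

Setting both brackets to zero gives the nullclines P + 1.77Q = 157 and 1.7P + Q = 129.
Substituting Q = 129 - 1.7P into the first: P(1 - 1.77·1.7) = 157 - 1.77·129.
So P* = -71.3/-2.01 = 35.5, and then Q* = 129 - 1.7·35.5 = 68.6.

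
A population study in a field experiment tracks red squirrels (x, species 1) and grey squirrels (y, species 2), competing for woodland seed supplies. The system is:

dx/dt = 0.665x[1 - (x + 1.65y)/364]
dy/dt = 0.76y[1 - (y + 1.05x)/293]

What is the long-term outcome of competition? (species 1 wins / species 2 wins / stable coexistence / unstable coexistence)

unstable coexistence (outcome depends on initial conditions)

Compare the nullcline intercepts: K1/α12 = 364/1.65 = 221 < K2 = 293; K2/α21 = 293/1.05 = 279 < K1 = 364.
Since both are reversed, neither can invade when rare; the interior point is a saddle.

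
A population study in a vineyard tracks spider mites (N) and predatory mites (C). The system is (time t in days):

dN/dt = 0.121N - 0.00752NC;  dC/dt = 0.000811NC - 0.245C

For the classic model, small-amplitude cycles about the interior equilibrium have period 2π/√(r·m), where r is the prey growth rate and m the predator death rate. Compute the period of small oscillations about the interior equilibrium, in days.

Here r = 0.121 and m = 0.245, so r·m = 0.0296.
ω = √0.0296 = 0.172 per day, hence T = 2π/ω ≈ 36.5 days.

T ≈ 36.5 days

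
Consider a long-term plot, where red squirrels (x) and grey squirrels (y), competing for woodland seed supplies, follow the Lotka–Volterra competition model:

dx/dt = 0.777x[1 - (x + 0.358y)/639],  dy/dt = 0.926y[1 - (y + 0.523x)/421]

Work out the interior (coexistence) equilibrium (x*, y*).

x* ≈ 601, y* ≈ 107

Setting both brackets to zero gives the nullclines x + 0.358y = 639 and 0.523x + y = 421.
Substituting y = 421 - 0.523x into the first: x(1 - 0.358·0.523) = 639 - 0.358·421.
So x* = 488/0.813 = 601, and then y* = 421 - 0.523·601 = 107.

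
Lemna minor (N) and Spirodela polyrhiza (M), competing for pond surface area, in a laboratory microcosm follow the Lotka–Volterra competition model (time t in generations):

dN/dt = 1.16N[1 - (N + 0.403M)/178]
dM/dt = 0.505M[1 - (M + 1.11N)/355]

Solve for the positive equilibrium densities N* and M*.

Setting both brackets to zero gives the nullclines N + 0.403M = 178 and 1.11N + M = 355.
Substituting M = 355 - 1.11N into the first: N(1 - 0.403·1.11) = 178 - 0.403·355.
So N* = 34.9/0.553 = 63.2, and then M* = 355 - 1.11·63.2 = 285.

N* ≈ 63.2, M* ≈ 285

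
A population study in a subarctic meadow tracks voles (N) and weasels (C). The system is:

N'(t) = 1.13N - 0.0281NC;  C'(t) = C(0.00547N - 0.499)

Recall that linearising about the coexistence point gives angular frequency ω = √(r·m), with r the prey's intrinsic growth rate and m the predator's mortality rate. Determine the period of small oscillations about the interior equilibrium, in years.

T ≈ 8.37 years

Here r = 1.13 and m = 0.499, so r·m = 0.564.
ω = √0.564 = 0.751 per year, hence T = 2π/ω ≈ 8.37 years.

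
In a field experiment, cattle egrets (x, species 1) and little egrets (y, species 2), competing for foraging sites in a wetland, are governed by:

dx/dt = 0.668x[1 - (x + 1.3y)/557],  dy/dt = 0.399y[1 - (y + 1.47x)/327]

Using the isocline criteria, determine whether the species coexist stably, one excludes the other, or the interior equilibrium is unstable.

species 1 excludes species 2

Compare the nullcline intercepts: K1/α12 = 557/1.3 = 428 > K2 = 327; K2/α21 = 327/1.47 = 222 < K1 = 557.
Since the inequalities point opposite ways, species 1 can invade but species 2 cannot.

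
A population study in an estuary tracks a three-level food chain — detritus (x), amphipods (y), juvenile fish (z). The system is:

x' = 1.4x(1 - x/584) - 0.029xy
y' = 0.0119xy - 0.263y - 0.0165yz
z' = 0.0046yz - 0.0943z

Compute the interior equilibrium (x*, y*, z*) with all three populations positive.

From dz/dt = 0: 0.0046y* = 0.0943, so y* = 20.5.
From dx/dt = 0: 1.4(1 - x*/584) = 0.029·20.5, giving x* = 584·(1 - 0.425) = 336.
From dy/dt = 0: 0.0119·336 - 0.263 = 0.0165z*, so z* = 3.74/0.0165 = 226.

x* ≈ 336, y* ≈ 20.5, z* ≈ 226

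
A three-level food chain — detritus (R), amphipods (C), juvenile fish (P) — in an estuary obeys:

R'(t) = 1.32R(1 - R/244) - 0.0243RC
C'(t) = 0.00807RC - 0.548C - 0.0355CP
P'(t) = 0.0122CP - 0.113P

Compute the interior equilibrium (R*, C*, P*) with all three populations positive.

From dP/dt = 0: 0.0122C* = 0.113, so C* = 9.26.
From dR/dt = 0: 1.32(1 - R*/244) = 0.0243·9.26, giving R* = 244·(1 - 0.171) = 202.
From dC/dt = 0: 0.00807·202 - 0.548 = 0.0355P*, so P* = 1.09/0.0355 = 30.6.

R* ≈ 202, C* ≈ 9.26, P* ≈ 30.6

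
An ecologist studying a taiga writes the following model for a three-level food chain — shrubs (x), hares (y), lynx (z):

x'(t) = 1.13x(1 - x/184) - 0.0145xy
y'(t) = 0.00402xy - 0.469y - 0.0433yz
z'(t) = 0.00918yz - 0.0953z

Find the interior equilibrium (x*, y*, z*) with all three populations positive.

From dz/dt = 0: 0.00918y* = 0.0953, so y* = 10.4.
From dx/dt = 0: 1.13(1 - x*/184) = 0.0145·10.4, giving x* = 184·(1 - 0.133) = 159.
From dy/dt = 0: 0.00402·159 - 0.469 = 0.0433z*, so z* = 0.172/0.0433 = 3.98.

x* ≈ 159, y* ≈ 10.4, z* ≈ 3.98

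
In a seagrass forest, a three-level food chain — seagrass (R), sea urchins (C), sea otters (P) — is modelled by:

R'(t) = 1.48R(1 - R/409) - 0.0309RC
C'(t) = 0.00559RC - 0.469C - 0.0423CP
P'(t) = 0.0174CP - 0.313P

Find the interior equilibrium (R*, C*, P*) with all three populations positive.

R* ≈ 255, C* ≈ 18, P* ≈ 22.7

From dP/dt = 0: 0.0174C* = 0.313, so C* = 18.
From dR/dt = 0: 1.48(1 - R*/409) = 0.0309·18, giving R* = 409·(1 - 0.376) = 255.
From dC/dt = 0: 0.00559·255 - 0.469 = 0.0423P*, so P* = 0.959/0.0423 = 22.7.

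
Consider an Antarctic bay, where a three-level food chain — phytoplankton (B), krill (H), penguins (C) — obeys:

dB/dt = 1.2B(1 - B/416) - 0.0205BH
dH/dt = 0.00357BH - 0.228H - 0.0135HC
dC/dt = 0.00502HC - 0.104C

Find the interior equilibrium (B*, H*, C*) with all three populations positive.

B* ≈ 269, H* ≈ 20.7, C* ≈ 54.2

From dC/dt = 0: 0.00502H* = 0.104, so H* = 20.7.
From dB/dt = 0: 1.2(1 - B*/416) = 0.0205·20.7, giving B* = 416·(1 - 0.354) = 269.
From dH/dt = 0: 0.00357·269 - 0.228 = 0.0135C*, so C* = 0.732/0.0135 = 54.2.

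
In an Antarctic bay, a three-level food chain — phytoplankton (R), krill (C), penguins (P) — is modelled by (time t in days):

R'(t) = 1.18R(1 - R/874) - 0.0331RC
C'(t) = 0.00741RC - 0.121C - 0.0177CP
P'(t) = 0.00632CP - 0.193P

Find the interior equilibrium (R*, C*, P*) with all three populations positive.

R* ≈ 125, C* ≈ 30.5, P* ≈ 45.6

From dP/dt = 0: 0.00632C* = 0.193, so C* = 30.5.
From dR/dt = 0: 1.18(1 - R*/874) = 0.0331·30.5, giving R* = 874·(1 - 0.857) = 125.
From dC/dt = 0: 0.00741·125 - 0.121 = 0.0177P*, so P* = 0.808/0.0177 = 45.6.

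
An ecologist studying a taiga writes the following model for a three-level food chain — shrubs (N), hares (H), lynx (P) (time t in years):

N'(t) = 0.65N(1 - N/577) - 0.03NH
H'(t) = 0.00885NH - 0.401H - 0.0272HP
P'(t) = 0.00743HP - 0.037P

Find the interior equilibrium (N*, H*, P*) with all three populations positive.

N* ≈ 444, H* ≈ 4.98, P* ≈ 130

From dP/dt = 0: 0.00743H* = 0.037, so H* = 4.98.
From dN/dt = 0: 0.65(1 - N*/577) = 0.03·4.98, giving N* = 577·(1 - 0.23) = 444.
From dH/dt = 0: 0.00885·444 - 0.401 = 0.0272P*, so P* = 3.53/0.0272 = 130.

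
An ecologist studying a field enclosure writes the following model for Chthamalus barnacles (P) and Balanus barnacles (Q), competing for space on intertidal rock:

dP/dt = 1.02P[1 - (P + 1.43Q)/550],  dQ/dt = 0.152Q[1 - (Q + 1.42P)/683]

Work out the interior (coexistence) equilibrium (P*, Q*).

Setting both brackets to zero gives the nullclines P + 1.43Q = 550 and 1.42P + Q = 683.
Substituting Q = 683 - 1.42P into the first: P(1 - 1.43·1.42) = 550 - 1.43·683.
So P* = -427/-1.03 = 414, and then Q* = 683 - 1.42·414 = 95.1.

P* ≈ 414, Q* ≈ 95.1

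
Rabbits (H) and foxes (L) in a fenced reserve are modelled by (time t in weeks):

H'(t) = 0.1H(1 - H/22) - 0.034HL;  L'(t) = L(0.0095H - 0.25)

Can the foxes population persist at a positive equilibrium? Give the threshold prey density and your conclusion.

Threshold H = 26.3; K < 26.3, so no, the predator goes extinct.

The predator equation gives dL/dt > 0 only when H > 0.25/0.0095 = 26.3.
Without the predator, H → K = 22. Since 22 < 26.3, the predator cannot invade.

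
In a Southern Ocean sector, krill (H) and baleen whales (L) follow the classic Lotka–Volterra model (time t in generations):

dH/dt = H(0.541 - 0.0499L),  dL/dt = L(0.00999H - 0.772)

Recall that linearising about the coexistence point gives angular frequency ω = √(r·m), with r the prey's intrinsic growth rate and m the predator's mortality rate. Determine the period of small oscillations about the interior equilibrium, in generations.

T ≈ 9.72 generations

Here r = 0.541 and m = 0.772, so r·m = 0.418.
ω = √0.418 = 0.646 per generation, hence T = 2π/ω ≈ 9.72 generations.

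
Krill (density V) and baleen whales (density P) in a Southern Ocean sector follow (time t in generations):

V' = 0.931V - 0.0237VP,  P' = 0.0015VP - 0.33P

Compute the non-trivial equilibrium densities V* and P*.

Set dP/dt = 0 with P > 0: 0.0015V - 0.33 = 0, so V* = 0.33/0.0015 = 220.
Set dV/dt = 0 with V > 0: 0.931 - 0.0237P = 0, so P* = 0.931/0.0237 = 39.3.

V* ≈ 220, P* ≈ 39.3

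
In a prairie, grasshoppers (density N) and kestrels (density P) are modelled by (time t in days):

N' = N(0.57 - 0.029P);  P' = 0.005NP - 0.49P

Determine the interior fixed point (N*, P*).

N* ≈ 98, P* ≈ 19.7

Set dP/dt = 0 with P > 0: 0.005N - 0.49 = 0, so N* = 0.49/0.005 = 98.
Set dN/dt = 0 with N > 0: 0.57 - 0.029P = 0, so P* = 0.57/0.029 = 19.7.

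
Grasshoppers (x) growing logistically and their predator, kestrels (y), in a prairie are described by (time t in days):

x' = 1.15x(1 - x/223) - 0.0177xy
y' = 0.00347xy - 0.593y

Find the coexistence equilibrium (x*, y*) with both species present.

x* ≈ 171, y* ≈ 15.2

From dy/dt = 0 with y > 0: 0.00347x* = 0.593, so x* = 171.
Substitute into dx/dt = 0: 1.15(1 - 171/223) = 0.0177y*.
The bracket is 0.234, giving y* = 0.269/0.0177 = 15.2.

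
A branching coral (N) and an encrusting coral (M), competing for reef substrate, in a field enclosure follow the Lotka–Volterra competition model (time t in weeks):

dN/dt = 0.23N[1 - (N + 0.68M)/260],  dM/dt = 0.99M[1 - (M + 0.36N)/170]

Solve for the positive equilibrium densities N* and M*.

Setting both brackets to zero gives the nullclines N + 0.68M = 260 and 0.36N + M = 170.
Substituting M = 170 - 0.36N into the first: N(1 - 0.68·0.36) = 260 - 0.68·170.
So N* = 144/0.755 = 191, and then M* = 170 - 0.36·191 = 101.

N* ≈ 191, M* ≈ 101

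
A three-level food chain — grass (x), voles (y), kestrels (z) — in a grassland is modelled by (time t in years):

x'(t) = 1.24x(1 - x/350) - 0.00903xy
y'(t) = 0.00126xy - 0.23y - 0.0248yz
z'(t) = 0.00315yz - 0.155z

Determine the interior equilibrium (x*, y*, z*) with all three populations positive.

x* ≈ 225, y* ≈ 49.2, z* ≈ 2.14

From dz/dt = 0: 0.00315y* = 0.155, so y* = 49.2.
From dx/dt = 0: 1.24(1 - x*/350) = 0.00903·49.2, giving x* = 350·(1 - 0.358) = 225.
From dy/dt = 0: 0.00126·225 - 0.23 = 0.0248z*, so z* = 0.053/0.0248 = 2.14.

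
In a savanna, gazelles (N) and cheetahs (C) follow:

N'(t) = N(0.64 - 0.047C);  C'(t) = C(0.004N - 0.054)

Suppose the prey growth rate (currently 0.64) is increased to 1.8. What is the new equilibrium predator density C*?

At the interior fixed point, setting dN/dt = 0 with N > 0 fixes C* = (prey growth rate)/(NC coefficient) — independent of the other coefficients.
With the change, C* = 1.8/0.047 = 38.3; it rises from 13.6.

C* ≈ 38.3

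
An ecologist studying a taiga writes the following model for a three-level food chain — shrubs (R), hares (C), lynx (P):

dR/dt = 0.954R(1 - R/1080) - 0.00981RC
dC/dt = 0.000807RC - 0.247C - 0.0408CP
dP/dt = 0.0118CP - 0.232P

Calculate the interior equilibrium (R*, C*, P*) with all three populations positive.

From dP/dt = 0: 0.0118C* = 0.232, so C* = 19.7.
From dR/dt = 0: 0.954(1 - R*/1080) = 0.00981·19.7, giving R* = 1080·(1 - 0.202) = 862.
From dC/dt = 0: 0.000807·862 - 0.247 = 0.0408P*, so P* = 0.448/0.0408 = 11.

R* ≈ 862, C* ≈ 19.7, P* ≈ 11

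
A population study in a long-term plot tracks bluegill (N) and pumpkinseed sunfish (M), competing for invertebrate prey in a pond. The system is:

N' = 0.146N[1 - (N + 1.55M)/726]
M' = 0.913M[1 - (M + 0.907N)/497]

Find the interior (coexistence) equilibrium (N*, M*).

Setting both brackets to zero gives the nullclines N + 1.55M = 726 and 0.907N + M = 497.
Substituting M = 497 - 0.907N into the first: N(1 - 1.55·0.907) = 726 - 1.55·497.
So N* = -44.4/-0.406 = 109, and then M* = 497 - 0.907·109 = 398.

N* ≈ 109, M* ≈ 398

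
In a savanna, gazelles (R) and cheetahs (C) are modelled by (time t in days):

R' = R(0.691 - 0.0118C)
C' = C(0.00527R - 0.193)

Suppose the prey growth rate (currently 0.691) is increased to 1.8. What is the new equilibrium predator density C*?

At the interior fixed point, setting dR/dt = 0 with R > 0 fixes C* = (prey growth rate)/(RC coefficient) — independent of the other coefficients.
With the change, C* = 1.8/0.0118 = 153; it rises from 58.6.

C* ≈ 153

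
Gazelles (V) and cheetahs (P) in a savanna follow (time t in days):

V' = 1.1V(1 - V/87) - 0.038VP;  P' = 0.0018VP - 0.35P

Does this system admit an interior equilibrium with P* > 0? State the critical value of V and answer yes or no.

Threshold V = 194; K < 194, so no, the predator goes extinct.

The predator equation gives dP/dt > 0 only when V > 0.35/0.0018 = 194.
Without the predator, V → K = 87. Since 87 < 194, the predator cannot invade.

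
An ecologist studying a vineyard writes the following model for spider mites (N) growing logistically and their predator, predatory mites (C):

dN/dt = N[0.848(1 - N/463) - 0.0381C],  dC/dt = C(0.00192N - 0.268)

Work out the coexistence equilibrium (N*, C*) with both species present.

N* ≈ 140, C* ≈ 15.5

From dC/dt = 0 with C > 0: 0.00192N* = 0.268, so N* = 140.
Substitute into dN/dt = 0: 0.848(1 - 140/463) = 0.0381C*.
The bracket is 0.699, giving C* = 0.592/0.0381 = 15.5.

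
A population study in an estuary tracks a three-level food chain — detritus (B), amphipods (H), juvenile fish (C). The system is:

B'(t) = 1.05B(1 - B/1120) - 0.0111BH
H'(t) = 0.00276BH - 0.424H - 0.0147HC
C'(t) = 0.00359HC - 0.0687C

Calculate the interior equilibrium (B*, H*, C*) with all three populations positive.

From dC/dt = 0: 0.00359H* = 0.0687, so H* = 19.1.
From dB/dt = 0: 1.05(1 - B*/1120) = 0.0111·19.1, giving B* = 1120·(1 - 0.202) = 893.
From dH/dt = 0: 0.00276·893 - 0.424 = 0.0147C*, so C* = 2.04/0.0147 = 139.

B* ≈ 893, H* ≈ 19.1, C* ≈ 139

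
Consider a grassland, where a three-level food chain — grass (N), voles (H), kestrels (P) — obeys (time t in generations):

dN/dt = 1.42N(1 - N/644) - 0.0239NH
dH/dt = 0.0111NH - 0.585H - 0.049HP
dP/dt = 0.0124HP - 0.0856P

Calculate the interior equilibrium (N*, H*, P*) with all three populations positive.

From dP/dt = 0: 0.0124H* = 0.0856, so H* = 6.9.
From dN/dt = 0: 1.42(1 - N*/644) = 0.0239·6.9, giving N* = 644·(1 - 0.116) = 569.
From dH/dt = 0: 0.0111·569 - 0.585 = 0.049P*, so P* = 5.73/0.049 = 117.

N* ≈ 569, H* ≈ 6.9, P* ≈ 117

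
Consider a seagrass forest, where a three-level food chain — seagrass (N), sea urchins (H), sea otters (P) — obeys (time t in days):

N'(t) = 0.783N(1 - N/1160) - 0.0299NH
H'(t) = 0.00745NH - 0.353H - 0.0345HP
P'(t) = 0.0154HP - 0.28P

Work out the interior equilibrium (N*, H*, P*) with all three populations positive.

N* ≈ 355, H* ≈ 18.2, P* ≈ 66.3

From dP/dt = 0: 0.0154H* = 0.28, so H* = 18.2.
From dN/dt = 0: 0.783(1 - N*/1160) = 0.0299·18.2, giving N* = 1160·(1 - 0.694) = 355.
From dH/dt = 0: 0.00745·355 - 0.353 = 0.0345P*, so P* = 2.29/0.0345 = 66.3.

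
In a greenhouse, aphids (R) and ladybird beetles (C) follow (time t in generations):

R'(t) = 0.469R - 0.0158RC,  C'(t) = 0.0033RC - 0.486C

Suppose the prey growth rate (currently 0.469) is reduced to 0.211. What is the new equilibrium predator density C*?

At the interior fixed point, setting dR/dt = 0 with R > 0 fixes C* = (prey growth rate)/(RC coefficient) — independent of the other coefficients.
With the change, C* = 0.211/0.0158 = 13.4; it falls from 29.7.

C* ≈ 13.4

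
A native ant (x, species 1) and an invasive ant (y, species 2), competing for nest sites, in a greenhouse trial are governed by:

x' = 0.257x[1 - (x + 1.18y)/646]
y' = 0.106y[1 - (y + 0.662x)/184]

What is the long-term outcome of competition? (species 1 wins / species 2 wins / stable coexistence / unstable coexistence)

species 1 excludes species 2

Compare the nullcline intercepts: K1/α12 = 646/1.18 = 547 > K2 = 184; K2/α21 = 184/0.662 = 278 < K1 = 646.
Since the inequalities point opposite ways, species 1 can invade but species 2 cannot.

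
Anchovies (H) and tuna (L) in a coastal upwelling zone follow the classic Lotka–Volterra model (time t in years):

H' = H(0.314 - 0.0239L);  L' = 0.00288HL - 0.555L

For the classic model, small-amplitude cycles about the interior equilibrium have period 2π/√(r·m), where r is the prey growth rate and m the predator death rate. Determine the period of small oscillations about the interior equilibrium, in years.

T ≈ 15.1 years

Here r = 0.314 and m = 0.555, so r·m = 0.174.
ω = √0.174 = 0.417 per year, hence T = 2π/ω ≈ 15.1 years.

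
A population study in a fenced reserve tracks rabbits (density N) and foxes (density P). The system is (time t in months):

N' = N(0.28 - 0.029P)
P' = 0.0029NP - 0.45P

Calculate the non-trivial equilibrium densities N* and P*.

Set dP/dt = 0 with P > 0: 0.0029N - 0.45 = 0, so N* = 0.45/0.0029 = 155.
Set dN/dt = 0 with N > 0: 0.28 - 0.029P = 0, so P* = 0.28/0.029 = 9.66.

N* ≈ 155, P* ≈ 9.66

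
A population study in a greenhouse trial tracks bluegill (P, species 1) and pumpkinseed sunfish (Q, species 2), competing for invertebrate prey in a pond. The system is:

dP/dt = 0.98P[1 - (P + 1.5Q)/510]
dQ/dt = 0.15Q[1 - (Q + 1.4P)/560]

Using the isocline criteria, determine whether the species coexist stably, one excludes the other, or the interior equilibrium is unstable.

Compare the nullcline intercepts: K1/α12 = 510/1.5 = 340 < K2 = 560; K2/α21 = 560/1.4 = 400 < K1 = 510.
Since both are reversed, neither can invade when rare; the interior point is a saddle.

unstable coexistence (outcome depends on initial conditions)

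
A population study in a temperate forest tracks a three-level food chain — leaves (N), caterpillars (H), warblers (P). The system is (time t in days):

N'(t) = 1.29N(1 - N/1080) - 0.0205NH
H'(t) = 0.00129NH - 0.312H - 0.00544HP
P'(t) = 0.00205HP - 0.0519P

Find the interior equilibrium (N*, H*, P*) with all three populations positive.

N* ≈ 645, H* ≈ 25.3, P* ≈ 95.7

From dP/dt = 0: 0.00205H* = 0.0519, so H* = 25.3.
From dN/dt = 0: 1.29(1 - N*/1080) = 0.0205·25.3, giving N* = 1080·(1 - 0.402) = 645.
From dH/dt = 0: 0.00129·645 - 0.312 = 0.00544P*, so P* = 0.521/0.00544 = 95.7.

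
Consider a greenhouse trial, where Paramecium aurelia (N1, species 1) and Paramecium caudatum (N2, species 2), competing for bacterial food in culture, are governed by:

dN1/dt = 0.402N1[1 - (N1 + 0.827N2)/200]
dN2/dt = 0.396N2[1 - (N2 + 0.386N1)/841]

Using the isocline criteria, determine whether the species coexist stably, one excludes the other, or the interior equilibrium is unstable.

Compare the nullcline intercepts: K1/α12 = 200/0.827 = 242 < K2 = 841; K2/α21 = 841/0.386 = 2180 > K1 = 200.
Since the inequalities point opposite ways, species 2 can invade but species 1 cannot.

species 2 excludes species 1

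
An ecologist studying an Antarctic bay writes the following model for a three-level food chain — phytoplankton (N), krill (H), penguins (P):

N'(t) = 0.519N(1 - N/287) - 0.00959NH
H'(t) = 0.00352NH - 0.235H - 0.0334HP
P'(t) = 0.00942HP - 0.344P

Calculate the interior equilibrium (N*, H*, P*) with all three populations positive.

From dP/dt = 0: 0.00942H* = 0.344, so H* = 36.5.
From dN/dt = 0: 0.519(1 - N*/287) = 0.00959·36.5, giving N* = 287·(1 - 0.675) = 93.3.
From dH/dt = 0: 0.00352·93.3 - 0.235 = 0.0334P*, so P* = 0.0936/0.0334 = 2.8.

N* ≈ 93.3, H* ≈ 36.5, P* ≈ 2.8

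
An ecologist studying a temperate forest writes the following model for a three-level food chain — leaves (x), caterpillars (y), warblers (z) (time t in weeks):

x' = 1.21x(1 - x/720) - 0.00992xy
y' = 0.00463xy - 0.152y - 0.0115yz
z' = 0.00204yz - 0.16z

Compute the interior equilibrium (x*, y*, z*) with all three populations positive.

From dz/dt = 0: 0.00204y* = 0.16, so y* = 78.4.
From dx/dt = 0: 1.21(1 - x*/720) = 0.00992·78.4, giving x* = 720·(1 - 0.643) = 257.
From dy/dt = 0: 0.00463·257 - 0.152 = 0.0115z*, so z* = 1.04/0.0115 = 90.3.

x* ≈ 257, y* ≈ 78.4, z* ≈ 90.3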